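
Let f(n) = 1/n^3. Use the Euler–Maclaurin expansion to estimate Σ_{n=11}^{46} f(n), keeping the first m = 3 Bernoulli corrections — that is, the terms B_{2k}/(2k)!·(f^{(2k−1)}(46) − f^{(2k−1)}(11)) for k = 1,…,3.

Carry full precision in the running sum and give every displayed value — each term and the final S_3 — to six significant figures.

∫_11^46 1/x^3 dx evaluates to 0.00389594.
½[f(11) + f(46)] = ½[0.000751315 + 1.02737e-05] = 0.000380794.
Running total after boundary: 0.00427673.
k=1: B_{2}/(2)! × [f^{(1)}(46) − f^{(1)}(11)] = 1/12 × (-6.70023e-07 − (-0.000204904)) = 1.70195e-05.
After k=1: 0.00429375.
k=2: B_{4}/(4)! × [f^{(3)}(46) − f^{(3)}(11)] = −1/720 × (-6.33292e-09 − (-3.38684e-05)) = -4.70307e-08.
After k=2: 0.00429370.
k=3: B_{6}/(6)! × [f^{(5)}(46) − f^{(5)}(11)] = 1/30240 × (-1.25701e-10 − (-1.17560e-05)) = 3.88752e-10.

S_3 ≈ 0.00429370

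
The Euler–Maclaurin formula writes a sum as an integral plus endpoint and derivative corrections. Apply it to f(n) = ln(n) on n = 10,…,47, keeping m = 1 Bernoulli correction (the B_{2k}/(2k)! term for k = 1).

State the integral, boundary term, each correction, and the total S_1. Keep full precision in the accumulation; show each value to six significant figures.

Integral: ∫_10^47 ln(x) dx = 120.931.
Boundary: ½(f(10) + f(47)) = ½(2.30259 + 3.85015) = 3.07637.
So far: 124.007.
k=1: B_{2}/(2)! × [f^{(1)}(47) − f^{(1)}(10)] = 1/12 × (0.0212766 − 0.100000) = -0.00656028.

S_1 ≈ 124.001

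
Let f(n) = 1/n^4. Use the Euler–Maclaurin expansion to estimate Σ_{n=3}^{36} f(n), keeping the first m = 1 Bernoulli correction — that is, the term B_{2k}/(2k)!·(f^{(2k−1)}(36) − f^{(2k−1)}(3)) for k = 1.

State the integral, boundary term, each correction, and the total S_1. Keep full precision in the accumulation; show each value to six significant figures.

The integral term ∫_3^36 1/x^4 dx = 0.0123385.
½[f(3) + f(36)] = ½[0.0123457 + 5.95374e-07] = 0.00617314.
Running total after boundary: 0.0185117.
Order-1 term: 1/12 · (-6.61527e-08 − (-0.0164609)) = 0.00137174.

S_1 ≈ 0.0198834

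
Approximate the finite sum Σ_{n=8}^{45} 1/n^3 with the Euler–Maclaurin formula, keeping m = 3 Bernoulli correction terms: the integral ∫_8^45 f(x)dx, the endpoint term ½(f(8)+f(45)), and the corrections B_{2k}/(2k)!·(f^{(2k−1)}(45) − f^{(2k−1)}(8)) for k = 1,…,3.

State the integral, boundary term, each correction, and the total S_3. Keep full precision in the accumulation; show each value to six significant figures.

The integral term ∫_8^45 1/x^3 dx = 0.00756559.
Endpoint term: (f(8) + f(45))/2 = (0.00195312 + 1.09739e-05)/2 = 0.000982049.
Running total after boundary: 0.00854764.
Order-1 term: 1/12 · (-7.31596e-07 − (-0.000732422)) = 6.09742e-05.
After k=1: 0.00860861.
Order-2 term: −1/720 · (-7.22564e-09 − (-0.000228882)) = -3.17881e-07.
After k=2: 0.00860829.
Order-3 term: 1/30240 · (-1.49865e-10 − (-0.000150204)) = 4.96705e-09.

S_3 ≈ 0.00860830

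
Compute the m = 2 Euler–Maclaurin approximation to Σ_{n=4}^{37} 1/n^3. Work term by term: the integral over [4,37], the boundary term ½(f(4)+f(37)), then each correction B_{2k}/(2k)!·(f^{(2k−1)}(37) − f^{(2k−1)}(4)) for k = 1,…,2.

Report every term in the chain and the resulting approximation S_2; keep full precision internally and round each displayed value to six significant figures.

Integral: ∫_4^37 1/x^3 dx = 0.0308848.
½[f(4) + f(37)] = ½[0.0156250 + 1.97422e-05] = 0.00782237.
So far: 0.0387071.
k=1: B_{2}/(2)! × [f^{(1)}(37) − f^{(1)}(4)] = 1/12 × (-1.60072e-06 − (-0.0117188)) = 0.000976429.
After k=1: 0.0396836.
k=2: B_{4}/(4)! × [f^{(3)}(37) − f^{(3)}(4)] = −1/720 × (-2.33852e-08 − (-0.0146484)) = -2.03450e-05.

S_2 ≈ 0.0396632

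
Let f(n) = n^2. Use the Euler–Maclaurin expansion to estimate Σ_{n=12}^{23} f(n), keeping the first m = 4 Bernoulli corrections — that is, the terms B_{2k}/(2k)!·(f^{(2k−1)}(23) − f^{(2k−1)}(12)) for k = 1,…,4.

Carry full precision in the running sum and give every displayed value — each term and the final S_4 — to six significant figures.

The integral term ∫_12^23 x^2 dx = 3479.67.
½[f(12) + f(23)] = ½[144.000 + 529.000] = 336.500.
Integral + boundary = 3816.17.
Order-1 term: 1/12 · (46.0000 − 24.0000) = 1.83333.
Partial sum through k=1: 3818.00.
Order-2 term: −1/720 · (0.00000 − 0.00000) = 0.00000.
Partial sum through k=2: 3818.00.
Order-3 term: 1/30240 · (0.00000 − 0.00000) = 0.00000.
Partial sum through k=3: 3818.00.
Order-4 term: −1/1209600 · (0.00000 − 0.00000) = 0.00000.

S_4 ≈ 3818.00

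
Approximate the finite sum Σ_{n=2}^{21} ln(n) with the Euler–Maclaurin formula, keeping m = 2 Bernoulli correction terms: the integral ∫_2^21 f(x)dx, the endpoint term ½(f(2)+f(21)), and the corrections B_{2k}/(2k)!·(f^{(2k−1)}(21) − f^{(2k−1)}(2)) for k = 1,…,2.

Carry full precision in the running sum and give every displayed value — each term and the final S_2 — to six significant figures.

The integral term ∫_2^21 ln(x) dx = 43.5487.
½[f(2) + f(21)] = ½[0.693147 + 3.04452] = 1.86883.
So far: 45.4175.
k=1: B_{2}/(2)! × [f^{(1)}(21) − f^{(1)}(2)] = 1/12 × (0.0476190 − 0.500000) = -0.0376984.
After k=1: 45.3798.
k=2: B_{4}/(4)! × [f^{(3)}(21) − f^{(3)}(2)] = −1/720 × (0.000215959 − 0.250000) = 0.000346922.

S_2 ≈ 45.3802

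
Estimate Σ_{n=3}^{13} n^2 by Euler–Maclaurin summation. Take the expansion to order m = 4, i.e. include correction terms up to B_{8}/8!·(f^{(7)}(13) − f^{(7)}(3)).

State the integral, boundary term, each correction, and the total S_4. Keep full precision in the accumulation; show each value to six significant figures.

∫_3^13 x^2 dx evaluates to 723.333.
Boundary: ½(f(3) + f(13)) = ½(9.00000 + 169.000) = 89.0000.
So far: 812.333.
Order-1 term: 1/12 · (26.0000 − 6.00000) = 1.66667.
Running total after k=1: 814.000.
Order-2 term: −1/720 · (0.00000 − 0.00000) = 0.00000.
Running total after k=2: 814.000.
Order-3 term: 1/30240 · (0.00000 − 0.00000) = 0.00000.
Running total after k=3: 814.000.
Order-4 term: −1/1209600 · (0.00000 − 0.00000) = 0.00000.

S_4 ≈ 814.000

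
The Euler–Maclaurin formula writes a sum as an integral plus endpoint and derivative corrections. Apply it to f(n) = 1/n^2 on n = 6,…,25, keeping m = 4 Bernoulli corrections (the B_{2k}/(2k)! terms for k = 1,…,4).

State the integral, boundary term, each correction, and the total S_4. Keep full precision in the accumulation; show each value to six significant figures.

The integral term ∫_6^25 1/x^2 dx = 0.126667.
Endpoint term: (f(6) + f(25))/2 = (0.0277778 + 0.00160000)/2 = 0.0146889.
So far: 0.141356.
Order-1 term: 1/12 · (-0.000128000 − (-0.00925926)) = 0.000760938.
Running total after k=1: 0.142116.
Order-2 term: −1/720 · (-2.45760e-06 − (-0.00308642)) = -4.28328e-06.
Running total after k=2: 0.142112.
Order-3 term: 1/30240 · (-1.17965e-07 − (-0.00257202)) = 8.50496e-08.
Running total after k=3: 0.142112.
Order-4 term: −1/1209600 · (-1.05696e-08 − (-0.00400091)) = -3.30763e-09.

S_4 ≈ 0.142112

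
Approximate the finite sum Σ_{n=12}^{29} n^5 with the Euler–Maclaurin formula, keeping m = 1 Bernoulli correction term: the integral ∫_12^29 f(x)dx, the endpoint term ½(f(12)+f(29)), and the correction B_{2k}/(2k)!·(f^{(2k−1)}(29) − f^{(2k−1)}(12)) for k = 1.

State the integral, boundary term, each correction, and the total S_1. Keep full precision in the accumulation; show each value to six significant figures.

S_1 ≈ 1.09306e+08

Integral: ∫_12^29 x^5 dx = 9.86396e+07.
Boundary: ½(f(12) + f(29)) = ½(248832 + 2.05111e+07) = 1.03800e+07.
So far: 1.09020e+08.
k=1: B_{2}/(2)! × [f^{(1)}(29) − f^{(1)}(12)] = 1/12 × (3.53640e+06 − 103680) = 286060.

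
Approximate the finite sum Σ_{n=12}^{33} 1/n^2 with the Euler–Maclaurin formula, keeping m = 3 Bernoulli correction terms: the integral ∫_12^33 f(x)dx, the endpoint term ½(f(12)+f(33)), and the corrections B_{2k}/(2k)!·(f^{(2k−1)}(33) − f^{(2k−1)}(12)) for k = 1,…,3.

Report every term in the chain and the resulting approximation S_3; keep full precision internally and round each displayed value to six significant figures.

∫_12^33 1/x^2 dx evaluates to 0.0530303.
Boundary: ½(f(12) + f(33)) = ½(0.00694444 + 0.000918274) = 0.00393136.
Running total after boundary: 0.0569617.
k=1: B_{2}/(2)! × [f^{(1)}(33) − f^{(1)}(12)] = 1/12 × (-5.56529e-05 − (-0.00115741)) = 9.18129e-05.
After k=1: 0.0570535.
k=2: B_{4}/(4)! × [f^{(3)}(33) − f^{(3)}(12)] = −1/720 × (-6.13256e-07 − (-9.64506e-05)) = -1.33107e-07.
After k=2: 0.0570533.
k=3: B_{6}/(6)! × [f^{(5)}(33) − f^{(5)}(12)] = 1/30240 × (-1.68941e-08 − (-2.00939e-05)) = 6.63921e-10.

S_3 ≈ 0.0570533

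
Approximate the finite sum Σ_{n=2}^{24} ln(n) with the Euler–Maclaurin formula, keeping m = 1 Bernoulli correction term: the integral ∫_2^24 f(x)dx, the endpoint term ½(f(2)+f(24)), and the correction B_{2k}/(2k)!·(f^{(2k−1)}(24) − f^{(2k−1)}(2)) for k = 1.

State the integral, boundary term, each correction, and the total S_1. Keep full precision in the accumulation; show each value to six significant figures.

S_1 ≈ 54.7844

The integral term ∫_2^24 ln(x) dx = 52.8870.
Endpoint term: (f(2) + f(24))/2 = (0.693147 + 3.17805)/2 = 1.93560.
So far: 54.8226.
Correction k=1: B_{2}/2! · (f^{(1)}(24) − f^{(1)}(2)) = 1/12 · (0.0416667 − 0.500000) = -0.0381944.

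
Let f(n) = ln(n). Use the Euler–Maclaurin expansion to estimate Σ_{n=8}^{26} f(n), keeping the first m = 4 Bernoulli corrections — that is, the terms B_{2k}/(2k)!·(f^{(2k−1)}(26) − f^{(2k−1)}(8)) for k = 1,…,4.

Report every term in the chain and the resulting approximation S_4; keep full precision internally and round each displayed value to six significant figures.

S_4 ≈ 52.7365

Integral: ∫_8^26 ln(x) dx = 50.0750.
Endpoint term: (f(8) + f(26))/2 = (2.07944 + 3.25810)/2 = 2.66877.
Integral + boundary = 52.7437.
Order-1 term: 1/12 · (0.0384615 − 0.125000) = -0.00721154.
Partial sum through k=1: 52.7365.
Order-2 term: −1/720 · (0.000113792 − 0.00390625) = 5.26730e-06.
Partial sum through k=2: 52.7365.
Order-3 term: 1/30240 · (2.01997e-06 − 0.000732422) = -2.41535e-08.
Partial sum through k=3: 52.7365.
Order-4 term: −1/1209600 · (8.96436e-08 − 0.000343323) = 2.83758e-10.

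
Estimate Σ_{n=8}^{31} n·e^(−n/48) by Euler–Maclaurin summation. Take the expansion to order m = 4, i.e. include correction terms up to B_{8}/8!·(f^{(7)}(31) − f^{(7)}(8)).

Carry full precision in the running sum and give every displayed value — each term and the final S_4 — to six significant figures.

∫_8^31 x·e^(−x/48) dx evaluates to 287.480.
Boundary: ½(f(8) + f(31)) = ½(6.77185 + 16.2510) = 11.5114.
Integral + boundary = 298.991.
k=1: B_{2}/(2)! × [f^{(1)}(31) − f^{(1)}(8)] = 1/12 × (0.185663 − 0.705401) = -0.0433115.
Partial sum through k=1: 298.948.
k=2: B_{4}/(4)! × [f^{(3)}(31) − f^{(3)}(8)] = −1/720 × (0.000535640 − 0.00104096) = 7.01829e-07.
Partial sum through k=2: 298.948.
k=3: B_{6}/(6)! × [f^{(5)}(31) − f^{(5)}(8)] = 1/30240 × (4.29990e-07 − 7.70725e-07) = -1.12677e-11.
Partial sum through k=3: 298.948.
k=4: B_{8}/(8)! × [f^{(7)}(31) − f^{(7)}(8)] = −1/1209600 × (2.72351e-10 − 4.72936e-10) = 1.65828e-16.

S_4 ≈ 298.948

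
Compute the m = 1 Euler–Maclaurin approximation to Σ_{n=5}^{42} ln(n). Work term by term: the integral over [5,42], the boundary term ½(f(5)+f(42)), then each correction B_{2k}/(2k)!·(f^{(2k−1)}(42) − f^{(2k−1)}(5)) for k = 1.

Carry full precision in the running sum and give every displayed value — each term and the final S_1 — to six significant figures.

Integral: ∫_5^42 ln(x) dx = 111.935.
Endpoint term: (f(5) + f(42))/2 = (1.60944 + 3.73767)/2 = 2.67355.
So far: 114.608.
Order-1 term: 1/12 · (0.0238095 − 0.200000) = -0.0146825.

S_1 ≈ 114.594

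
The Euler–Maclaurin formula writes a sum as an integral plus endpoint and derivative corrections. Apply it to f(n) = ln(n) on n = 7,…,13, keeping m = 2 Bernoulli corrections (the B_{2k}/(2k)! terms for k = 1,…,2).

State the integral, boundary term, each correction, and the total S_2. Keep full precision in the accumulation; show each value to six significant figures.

S_2 ≈ 15.9729

The integral term ∫_7^13 ln(x) dx = 13.7230.
½[f(7) + f(13)] = ½[1.94591 + 2.56495] = 2.25543.
Running total after boundary: 15.9784.
k=1: B_{2}/(2)! × [f^{(1)}(13) − f^{(1)}(7)] = 1/12 × (0.0769231 − 0.142857) = -0.00549451.
Running total after k=1: 15.9729.
k=2: B_{4}/(4)! × [f^{(3)}(13) − f^{(3)}(7)] = −1/720 × (0.000910332 − 0.00583090) = 6.83413e-06.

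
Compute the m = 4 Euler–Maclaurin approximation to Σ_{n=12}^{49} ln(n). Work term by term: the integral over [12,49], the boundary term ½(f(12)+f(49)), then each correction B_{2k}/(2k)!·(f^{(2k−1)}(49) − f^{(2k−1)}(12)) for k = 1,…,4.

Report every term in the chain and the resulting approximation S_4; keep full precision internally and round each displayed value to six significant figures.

∫_12^49 ln(x) dx evaluates to 123.880.
½[f(12) + f(49)] = ½[2.48491 + 3.89182] = 3.18836.
So far: 127.069.
Order-1 term: 1/12 · (0.0204082 − 0.0833333) = -0.00524376.
After k=1: 127.063.
Order-2 term: −1/720 · (1.69997e-05 − 0.00115741) = 1.58390e-06.
After k=2: 127.063.
Order-3 term: 1/30240 · (8.49632e-08 − 9.64506e-05) = -3.18669e-09.
After k=3: 127.063.
Order-4 term: −1/1209600 · (1.06160e-09 − 2.00939e-05) = 1.66111e-11.

S_4 ≈ 127.063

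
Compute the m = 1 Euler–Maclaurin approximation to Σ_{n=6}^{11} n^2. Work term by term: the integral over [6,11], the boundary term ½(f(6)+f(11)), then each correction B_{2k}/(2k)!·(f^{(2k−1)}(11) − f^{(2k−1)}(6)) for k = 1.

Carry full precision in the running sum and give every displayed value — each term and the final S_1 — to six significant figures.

Integral: ∫_6^11 x^2 dx = 371.667.
Boundary: ½(f(6) + f(11)) = ½(36.0000 + 121.000) = 78.5000.
Integral + boundary = 450.167.
k=1: B_{2}/(2)! × [f^{(1)}(11) − f^{(1)}(6)] = 1/12 × (22.0000 − 12.0000) = 0.833333.

S_1 ≈ 451.000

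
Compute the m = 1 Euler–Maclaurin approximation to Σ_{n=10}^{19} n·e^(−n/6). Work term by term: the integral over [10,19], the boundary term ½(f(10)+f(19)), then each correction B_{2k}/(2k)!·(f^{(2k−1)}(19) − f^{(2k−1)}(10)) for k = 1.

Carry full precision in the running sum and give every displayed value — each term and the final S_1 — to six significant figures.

∫_10^19 x·e^(−x/6) dx evaluates to 11.8105.
Endpoint term: (f(10) + f(19))/2 = (1.88876 + 0.800733)/2 = 1.34474.
Running total after boundary: 13.1552.
Order-1 term: 1/12 · (-0.0913117 − (-0.125917)) = 0.00288378.

S_1 ≈ 13.1581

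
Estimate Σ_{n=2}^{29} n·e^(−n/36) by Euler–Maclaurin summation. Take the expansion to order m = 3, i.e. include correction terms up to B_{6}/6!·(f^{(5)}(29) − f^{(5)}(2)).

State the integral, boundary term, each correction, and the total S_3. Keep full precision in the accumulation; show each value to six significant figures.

Integral: ∫_2^29 x·e^(−x/36) dx = 248.468.
½[f(2) + f(29)] = ½[1.89192 + 12.9583] = 7.42513.
Integral + boundary = 255.893.
Correction k=1: B_{2}/2! · (f^{(1)}(29) − f^{(1)}(2)) = 1/12 · (0.0868855 − 0.893406) = -0.0672101.
Running total after k=1: 255.826.
Correction k=2: B_{4}/4! · (f^{(3)}(29) − f^{(3)}(2)) = −1/720 · (0.000756609 − 0.00214917) = 1.93411e-06.
Running total after k=2: 255.826.
Correction k=3: B_{6}/6! · (f^{(5)}(29) − f^{(5)}(2)) = 1/30240 · (1.11588e-06 − 2.78471e-06) = -5.51863e-11.

S_3 ≈ 255.826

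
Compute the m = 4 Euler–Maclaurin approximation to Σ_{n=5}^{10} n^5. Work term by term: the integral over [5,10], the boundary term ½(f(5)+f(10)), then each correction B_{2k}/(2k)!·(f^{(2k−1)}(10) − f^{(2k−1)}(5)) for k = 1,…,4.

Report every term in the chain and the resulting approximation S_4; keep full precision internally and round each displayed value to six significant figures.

S_4 ≈ 219525

The integral term ∫_5^10 x^5 dx = 164062.
Endpoint term: (f(5) + f(10))/2 = (3125.00 + 100000)/2 = 51562.5.
Integral + boundary = 215625.
Order-1 term: 1/12 · (50000.0 − 3125.00) = 3906.25.
Partial sum through k=1: 219531.
Order-2 term: −1/720 · (6000.00 − 1500.00) = -6.25000.
Partial sum through k=2: 219525.
Order-3 term: 1/30240 · (120.000 − 120.000) = 0.00000.
Partial sum through k=3: 219525.
Order-4 term: −1/1209600 · (0.00000 − 0.00000) = 0.00000.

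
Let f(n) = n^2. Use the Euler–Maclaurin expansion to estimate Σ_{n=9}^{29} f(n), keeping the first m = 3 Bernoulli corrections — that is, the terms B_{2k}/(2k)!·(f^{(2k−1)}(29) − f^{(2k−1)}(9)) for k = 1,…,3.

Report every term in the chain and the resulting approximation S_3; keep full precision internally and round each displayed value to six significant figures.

S_3 ≈ 8351.00

∫_9^29 x^2 dx evaluates to 7886.67.
Endpoint term: (f(9) + f(29))/2 = (81.0000 + 841.000)/2 = 461.000.
Integral + boundary = 8347.67.
Correction k=1: B_{2}/2! · (f^{(1)}(29) − f^{(1)}(9)) = 1/12 · (58.0000 − 18.0000) = 3.33333.
Partial sum through k=1: 8351.00.
Correction k=2: B_{4}/4! · (f^{(3)}(29) − f^{(3)}(9)) = −1/720 · (0.00000 − 0.00000) = 0.00000.
Partial sum through k=2: 8351.00.
Correction k=3: B_{6}/6! · (f^{(5)}(29) − f^{(5)}(9)) = 1/30240 · (0.00000 − 0.00000) = 0.00000.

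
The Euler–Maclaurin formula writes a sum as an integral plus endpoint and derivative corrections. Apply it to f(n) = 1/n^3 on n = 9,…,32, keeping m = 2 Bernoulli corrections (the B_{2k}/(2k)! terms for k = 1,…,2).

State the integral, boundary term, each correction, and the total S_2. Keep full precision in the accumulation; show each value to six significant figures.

Integral: ∫_9^32 1/x^3 dx = 0.00568456.
Endpoint term: (f(9) + f(32))/2 = (0.00137174 + 3.05176e-05)/2 = 0.000701130.
So far: 0.00638569.
Order-1 term: 1/12 · (-2.86102e-06 − (-0.000457247)) = 3.78655e-05.
Running total after k=1: 0.00642355.
Order-2 term: −1/720 · (-5.58794e-08 − (-0.000112901)) = -1.56729e-07.

S_2 ≈ 0.00642340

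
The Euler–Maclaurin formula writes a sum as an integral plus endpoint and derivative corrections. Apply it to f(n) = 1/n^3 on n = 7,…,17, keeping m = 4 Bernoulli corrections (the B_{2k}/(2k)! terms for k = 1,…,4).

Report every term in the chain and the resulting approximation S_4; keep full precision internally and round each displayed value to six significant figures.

S_4 ≈ 0.0101339

Integral: ∫_7^17 1/x^3 dx = 0.00847398.
Boundary: ½(f(7) + f(17)) = ½(0.00291545 + 0.000203542) = 0.00155950.
So far: 0.0100335.
Correction k=1: B_{2}/2! · (f^{(1)}(17) − f^{(1)}(7)) = 1/12 · (-3.59191e-05 − (-0.00124948)) = 0.000101130.
After k=1: 0.0101346.
Correction k=2: B_{4}/4! · (f^{(3)}(17) − f^{(3)}(7)) = −1/720 · (-2.48575e-06 − (-0.000509992)) = -7.04869e-07.
After k=2: 0.0101339.
Correction k=3: B_{6}/6! · (f^{(5)}(17) − f^{(5)}(7)) = 1/30240 · (-3.61251e-07 − (-0.000437136)) = 1.44436e-08.
After k=3: 0.0101339.
Correction k=4: B_{8}/8! · (f^{(7)}(17) − f^{(7)}(7)) = −1/1209600 · (-9.00003e-08 − (-0.000642322)) = -5.30946e-10.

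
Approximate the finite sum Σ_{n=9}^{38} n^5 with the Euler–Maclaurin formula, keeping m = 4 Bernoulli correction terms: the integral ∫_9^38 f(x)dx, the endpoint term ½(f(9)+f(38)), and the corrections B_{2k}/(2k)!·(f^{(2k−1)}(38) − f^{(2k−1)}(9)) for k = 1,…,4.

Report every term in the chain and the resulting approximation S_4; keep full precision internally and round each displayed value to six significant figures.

S_4 ≈ 5.42247e+08

∫_9^38 x^5 dx evaluates to 5.01734e+08.
½[f(9) + f(38)] = ½[59049.0 + 7.92352e+07] = 3.96471e+07.
Integral + boundary = 5.41381e+08.
k=1: B_{2}/(2)! × [f^{(1)}(38) − f^{(1)}(9)] = 1/12 × (1.04257e+07 − 32805.0) = 866073.
After k=1: 5.42247e+08.
k=2: B_{4}/(4)! × [f^{(3)}(38) − f^{(3)}(9)] = −1/720 × (86640.0 − 4860.00) = -113.583.
After k=2: 5.42247e+08.
k=3: B_{6}/(6)! × [f^{(5)}(38) − f^{(5)}(9)] = 1/30240 × (120.000 − 120.000) = 0.00000.
After k=3: 5.42247e+08.
k=4: B_{8}/(8)! × [f^{(7)}(38) − f^{(7)}(9)] = −1/1209600 × (0.00000 − 0.00000) = 0.00000.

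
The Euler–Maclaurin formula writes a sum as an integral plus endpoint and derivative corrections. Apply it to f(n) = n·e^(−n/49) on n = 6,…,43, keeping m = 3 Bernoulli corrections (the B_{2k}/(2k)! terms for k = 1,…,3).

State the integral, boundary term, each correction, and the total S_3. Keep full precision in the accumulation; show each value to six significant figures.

S_3 ≈ 521.511

Integral: ∫_6^43 x·e^(−x/49) dx = 509.978.
Boundary: ½(f(6) + f(43)) = ½(5.30851 + 17.8794) = 11.5940.
Integral + boundary = 521.572.
Order-1 term: 1/12 · (0.0509143 − 0.776414) = -0.0604583.
Running total after k=1: 521.511.
Order-2 term: −1/720 · (0.000367561 − 0.00106036) = 9.62216e-07.
Running total after k=2: 521.511.
Order-3 term: 1/30240 · (2.97341e-07 − 7.48581e-07) = -1.49219e-11.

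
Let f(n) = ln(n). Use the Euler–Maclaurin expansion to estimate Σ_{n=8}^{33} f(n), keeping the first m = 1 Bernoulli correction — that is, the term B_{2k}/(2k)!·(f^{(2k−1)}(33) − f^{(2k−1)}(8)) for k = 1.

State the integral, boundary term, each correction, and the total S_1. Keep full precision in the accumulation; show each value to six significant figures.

∫_8^33 ln(x) dx evaluates to 73.7492.
Boundary: ½(f(8) + f(33)) = ½(2.07944 + 3.49651) = 2.78797.
Integral + boundary = 76.5372.
k=1: B_{2}/(2)! × [f^{(1)}(33) − f^{(1)}(8)] = 1/12 × (0.0303030 − 0.125000) = -0.00789141.

S_1 ≈ 76.5293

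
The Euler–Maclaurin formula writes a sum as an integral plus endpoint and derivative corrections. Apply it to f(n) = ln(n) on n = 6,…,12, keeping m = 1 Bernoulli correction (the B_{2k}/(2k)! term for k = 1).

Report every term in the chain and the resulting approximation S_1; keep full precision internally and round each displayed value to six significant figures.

S_1 ≈ 15.1997

The integral term ∫_6^12 ln(x) dx = 13.0683.
Boundary: ½(f(6) + f(12)) = ½(1.79176 + 2.48491) = 2.13833.
Running total after boundary: 15.2067.
Order-1 term: 1/12 · (0.0833333 − 0.166667) = -0.00694444.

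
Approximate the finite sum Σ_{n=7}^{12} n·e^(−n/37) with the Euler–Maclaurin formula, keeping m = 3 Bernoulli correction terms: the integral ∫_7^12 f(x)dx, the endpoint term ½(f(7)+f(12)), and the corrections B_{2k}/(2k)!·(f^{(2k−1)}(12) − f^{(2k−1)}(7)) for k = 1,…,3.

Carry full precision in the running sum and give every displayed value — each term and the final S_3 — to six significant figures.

S_3 ≈ 43.7736

Integral: ∫_7^12 x·e^(−x/37) dx = 36.5540.
Endpoint term: (f(7) + f(12))/2 = (5.79341 + 8.67619)/2 = 7.23480.
Integral + boundary = 43.7888.
k=1: B_{2}/(2)! × [f^{(1)}(12) − f^{(1)}(7)] = 1/12 × (0.488524 − 0.671051) = -0.0152106.
Running total after k=1: 43.7736.
k=2: B_{4}/(4)! × [f^{(3)}(12) − f^{(3)}(7)] = −1/720 × (0.00141312 − 0.00169928) = 3.97447e-07.
Running total after k=2: 43.7736.
k=3: B_{6}/(6)! × [f^{(5)}(12) − f^{(5)}(7)] = 1/30240 × (1.80379e-06 − 2.12446e-06) = -1.06041e-11.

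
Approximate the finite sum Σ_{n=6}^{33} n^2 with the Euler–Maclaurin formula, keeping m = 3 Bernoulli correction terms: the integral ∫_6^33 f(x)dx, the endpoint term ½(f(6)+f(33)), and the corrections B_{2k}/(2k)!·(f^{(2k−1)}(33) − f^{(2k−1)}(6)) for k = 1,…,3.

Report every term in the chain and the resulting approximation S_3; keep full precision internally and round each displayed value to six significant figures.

S_3 ≈ 12474.0

∫_6^33 x^2 dx evaluates to 11907.0.
Endpoint term: (f(6) + f(33))/2 = (36.0000 + 1089.00)/2 = 562.500.
Running total after boundary: 12469.5.
Order-1 term: 1/12 · (66.0000 − 12.0000) = 4.50000.
After k=1: 12474.0.
Order-2 term: −1/720 · (0.00000 − 0.00000) = 0.00000.
After k=2: 12474.0.
Order-3 term: 1/30240 · (0.00000 − 0.00000) = 0.00000.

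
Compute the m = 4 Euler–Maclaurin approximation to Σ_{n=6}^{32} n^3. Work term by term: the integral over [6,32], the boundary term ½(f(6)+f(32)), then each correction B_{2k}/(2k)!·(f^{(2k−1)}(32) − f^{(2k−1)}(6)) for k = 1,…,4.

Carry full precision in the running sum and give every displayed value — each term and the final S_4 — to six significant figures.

S_4 ≈ 278559

The integral term ∫_6^32 x^3 dx = 261820.
Endpoint term: (f(6) + f(32))/2 = (216.000 + 32768.0)/2 = 16492.0.
So far: 278312.
Correction k=1: B_{2}/2! · (f^{(1)}(32) − f^{(1)}(6)) = 1/12 · (3072.00 − 108.000) = 247.000.
Partial sum through k=1: 278559.
Correction k=2: B_{4}/4! · (f^{(3)}(32) − f^{(3)}(6)) = −1/720 · (6.00000 − 6.00000) = 0.00000.
Partial sum through k=2: 278559.
Correction k=3: B_{6}/6! · (f^{(5)}(32) − f^{(5)}(6)) = 1/30240 · (0.00000 − 0.00000) = 0.00000.
Partial sum through k=3: 278559.
Correction k=4: B_{8}/8! · (f^{(7)}(32) − f^{(7)}(6)) = −1/1209600 · (0.00000 − 0.00000) = 0.00000.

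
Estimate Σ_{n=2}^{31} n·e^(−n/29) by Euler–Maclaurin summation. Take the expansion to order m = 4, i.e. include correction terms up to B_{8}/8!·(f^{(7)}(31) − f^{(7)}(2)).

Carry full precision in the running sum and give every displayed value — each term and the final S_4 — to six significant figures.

S_4 ≈ 247.818

∫_2^31 x·e^(−x/29) dx evaluates to 241.637.
Endpoint term: (f(2) + f(31))/2 = (1.86672 + 10.6443)/2 = 6.25549.
Integral + boundary = 247.893.
Order-1 term: 1/12 · (-0.0236802 − 0.868989) = -0.0743891.
Running total after k=1: 247.818.
Order-2 term: −1/720 · (0.000788403 − 0.00325292) = 3.42294e-06.
Running total after k=2: 247.818.
Order-3 term: 1/30240 · (1.90840e-06 − 6.50721e-06) = -1.52077e-10.
Running total after k=3: 247.818.
Order-4 term: −1/1209600 · (3.42371e-09 − 1.08757e-08) = 6.16074e-15.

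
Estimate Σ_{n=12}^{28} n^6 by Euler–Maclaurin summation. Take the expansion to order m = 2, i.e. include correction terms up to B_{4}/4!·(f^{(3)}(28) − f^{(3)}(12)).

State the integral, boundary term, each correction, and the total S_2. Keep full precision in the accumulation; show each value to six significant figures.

∫_12^28 x^6 dx evaluates to 1.92244e+09.
½[f(12) + f(28)] = ½[2.98598e+06 + 4.81890e+08] = 2.42438e+08.
So far: 2.16488e+09.
Correction k=1: B_{2}/2! · (f^{(1)}(28) − f^{(1)}(12)) = 1/12 · (1.03262e+08 − 1.49299e+06) = 8.48077e+06.
After k=1: 2.17336e+09.
Correction k=2: B_{4}/4! · (f^{(3)}(28) − f^{(3)}(12)) = −1/720 · (2.63424e+06 − 207360) = -3370.67.

S_2 ≈ 2.17336e+09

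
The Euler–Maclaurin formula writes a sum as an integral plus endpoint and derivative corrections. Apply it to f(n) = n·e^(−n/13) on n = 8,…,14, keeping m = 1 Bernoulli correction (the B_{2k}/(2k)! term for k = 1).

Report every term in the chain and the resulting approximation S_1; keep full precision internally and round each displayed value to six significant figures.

S_1 ≈ 32.4996

The integral term ∫_8^14 x·e^(−x/13) dx = 27.9729.
½[f(8) + f(14)] = ½[4.32346 + 4.76899] = 4.54623.
So far: 32.5191.
k=1: B_{2}/(2)! × [f^{(1)}(14) − f^{(1)}(8)] = 1/12 × (-0.0262032 − 0.207859) = -0.0195052.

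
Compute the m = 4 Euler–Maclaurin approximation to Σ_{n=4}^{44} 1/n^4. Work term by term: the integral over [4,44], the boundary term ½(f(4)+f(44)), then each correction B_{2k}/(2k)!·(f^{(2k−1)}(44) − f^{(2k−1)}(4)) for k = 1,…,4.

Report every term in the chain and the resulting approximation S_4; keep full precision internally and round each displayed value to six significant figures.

S_4 ≈ 0.00747375

∫_4^44 1/x^4 dx evaluates to 0.00520442.
Endpoint term: (f(4) + f(44))/2 = (0.00390625 + 2.66802e-07)/2 = 0.00195326.
Integral + boundary = 0.00715768.
Order-1 term: 1/12 · (-2.42547e-08 − (-0.00390625)) = 0.000325519.
After k=1: 0.00748320.
Order-2 term: −1/720 · (-3.75848e-10 − (-0.00732422)) = -1.01725e-05.
After k=2: 0.00747302.
Order-3 term: 1/30240 · (-1.08716e-11 − (-0.0256348)) = 8.47711e-07.
After k=3: 0.00747387.
Order-4 term: −1/1209600 · (-5.05397e-13 − (-0.144196)) = -1.19209e-07.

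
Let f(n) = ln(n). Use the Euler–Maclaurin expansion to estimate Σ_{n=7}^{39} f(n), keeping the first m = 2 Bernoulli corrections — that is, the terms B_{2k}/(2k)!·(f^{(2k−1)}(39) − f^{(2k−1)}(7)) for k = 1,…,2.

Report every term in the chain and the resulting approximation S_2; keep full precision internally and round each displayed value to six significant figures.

S_2 ≈ 100.053

∫_7^39 ln(x) dx evaluates to 97.2575.
Endpoint term: (f(7) + f(39))/2 = (1.94591 + 3.66356)/2 = 2.80474.
Integral + boundary = 100.062.
Correction k=1: B_{2}/2! · (f^{(1)}(39) − f^{(1)}(7)) = 1/12 · (0.0256410 − 0.142857) = -0.00976801.
Running total after k=1: 100.053.
Correction k=2: B_{4}/4! · (f^{(3)}(39) − f^{(3)}(7)) = −1/720 · (3.37160e-05 − 0.00583090) = 8.05165e-06.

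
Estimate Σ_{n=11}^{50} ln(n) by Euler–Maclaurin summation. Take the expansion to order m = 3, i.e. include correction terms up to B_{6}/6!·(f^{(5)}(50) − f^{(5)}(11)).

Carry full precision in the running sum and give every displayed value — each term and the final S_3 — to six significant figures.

Integral: ∫_11^50 ln(x) dx = 130.224.
Boundary: ½(f(11) + f(50)) = ½(2.39790 + 3.91202) = 3.15496.
So far: 133.379.
Correction k=1: B_{2}/2! · (f^{(1)}(50) − f^{(1)}(11)) = 1/12 · (0.0200000 − 0.0909091) = -0.00590909.
After k=1: 133.373.
Correction k=2: B_{4}/4! · (f^{(3)}(50) − f^{(3)}(11)) = −1/720 · (1.60000e-05 − 0.00150263) = 2.06476e-06.
After k=2: 133.373.
Correction k=3: B_{6}/6! · (f^{(5)}(50) − f^{(5)}(11)) = 1/30240 · (7.68000e-08 − 0.000149021) = -4.92541e-09.

S_3 ≈ 133.373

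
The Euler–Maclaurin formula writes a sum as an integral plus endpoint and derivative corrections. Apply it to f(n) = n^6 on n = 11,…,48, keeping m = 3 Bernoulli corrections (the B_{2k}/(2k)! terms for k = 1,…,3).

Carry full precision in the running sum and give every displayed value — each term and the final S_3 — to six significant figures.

∫_11^48 x^6 dx evaluates to 8.38641e+10.
½[f(11) + f(48)] = ½[1.77156e+06 + 1.22306e+10] = 6.11618e+09.
Running total after boundary: 8.99803e+10.
Correction k=1: B_{2}/2! · (f^{(1)}(48) − f^{(1)}(11)) = 1/12 · (1.52882e+09 − 966306) = 1.27321e+08.
Running total after k=1: 9.01076e+10.
Correction k=2: B_{4}/4! · (f^{(3)}(48) − f^{(3)}(11)) = −1/720 · (1.32710e+07 − 159720) = -18210.2.
Running total after k=2: 9.01076e+10.
Correction k=3: B_{6}/6! · (f^{(5)}(48) − f^{(5)}(11)) = 1/30240 · (34560.0 − 7920.00) = 0.880952.

S_3 ≈ 9.01076e+10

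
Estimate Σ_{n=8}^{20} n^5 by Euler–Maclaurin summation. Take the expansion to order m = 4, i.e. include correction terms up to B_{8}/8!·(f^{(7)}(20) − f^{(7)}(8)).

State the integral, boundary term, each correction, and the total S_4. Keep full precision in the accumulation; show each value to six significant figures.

∫_8^20 x^5 dx evaluates to 1.06230e+07.
Boundary: ½(f(8) + f(20)) = ½(32768.0 + 3.20000e+06) = 1.61638e+06.
Integral + boundary = 1.22394e+07.
Order-1 term: 1/12 · (800000 − 20480.0) = 64960.0.
After k=1: 1.23043e+07.
Order-2 term: −1/720 · (24000.0 − 3840.00) = -28.0000.
After k=2: 1.23043e+07.
Order-3 term: 1/30240 · (120.000 − 120.000) = 0.00000.
After k=3: 1.23043e+07.
Order-4 term: −1/1209600 · (0.00000 − 0.00000) = 0.00000.

S_4 ≈ 1.23043e+07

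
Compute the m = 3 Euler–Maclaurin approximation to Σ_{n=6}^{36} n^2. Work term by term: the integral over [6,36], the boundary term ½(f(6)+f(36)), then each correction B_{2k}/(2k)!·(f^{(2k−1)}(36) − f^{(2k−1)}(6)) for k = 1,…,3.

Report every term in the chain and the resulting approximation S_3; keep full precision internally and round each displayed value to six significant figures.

The integral term ∫_6^36 x^2 dx = 15480.0.
Endpoint term: (f(6) + f(36))/2 = (36.0000 + 1296.00)/2 = 666.000.
Integral + boundary = 16146.0.
k=1: B_{2}/(2)! × [f^{(1)}(36) − f^{(1)}(6)] = 1/12 × (72.0000 − 12.0000) = 5.00000.
After k=1: 16151.0.
k=2: B_{4}/(4)! × [f^{(3)}(36) − f^{(3)}(6)] = −1/720 × (0.00000 − 0.00000) = 0.00000.
After k=2: 16151.0.
k=3: B_{6}/(6)! × [f^{(5)}(36) − f^{(5)}(6)] = 1/30240 × (0.00000 − 0.00000) = 0.00000.

S_3 ≈ 16151.0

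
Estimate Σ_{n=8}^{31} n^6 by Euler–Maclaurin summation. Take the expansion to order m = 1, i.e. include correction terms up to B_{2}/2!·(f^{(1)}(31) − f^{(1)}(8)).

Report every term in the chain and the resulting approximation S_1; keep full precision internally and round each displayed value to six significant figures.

S_1 ≈ 4.38825e+09

∫_8^31 x^6 dx evaluates to 3.93007e+09.
Endpoint term: (f(8) + f(31))/2 = (262144 + 8.87504e+08)/2 = 4.43883e+08.
Running total after boundary: 4.37396e+09.
k=1: B_{2}/(2)! × [f^{(1)}(31) − f^{(1)}(8)] = 1/12 × (1.71775e+08 − 196608) = 1.42982e+07.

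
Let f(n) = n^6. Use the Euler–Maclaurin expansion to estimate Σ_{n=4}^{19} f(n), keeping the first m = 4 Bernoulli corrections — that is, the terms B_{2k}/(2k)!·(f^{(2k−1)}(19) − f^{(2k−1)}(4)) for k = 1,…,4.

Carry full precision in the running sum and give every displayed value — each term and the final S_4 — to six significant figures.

∫_4^19 x^6 dx evaluates to 1.27694e+08.
Boundary: ½(f(4) + f(19)) = ½(4096.00 + 4.70459e+07) = 2.35250e+07.
Running total after boundary: 1.51219e+08.
Order-1 term: 1/12 · (1.48566e+07 − 6144.00) = 1.23754e+06.
Partial sum through k=1: 1.52456e+08.
Order-2 term: −1/720 · (823080 − 7680.00) = -1132.50.
Partial sum through k=2: 1.52455e+08.
Order-3 term: 1/30240 · (13680.0 − 2880.00) = 0.357143.
Partial sum through k=3: 1.52455e+08.
Order-4 term: −1/1209600 · (0.00000 − 0.00000) = 0.00000.

S_4 ≈ 1.52455e+08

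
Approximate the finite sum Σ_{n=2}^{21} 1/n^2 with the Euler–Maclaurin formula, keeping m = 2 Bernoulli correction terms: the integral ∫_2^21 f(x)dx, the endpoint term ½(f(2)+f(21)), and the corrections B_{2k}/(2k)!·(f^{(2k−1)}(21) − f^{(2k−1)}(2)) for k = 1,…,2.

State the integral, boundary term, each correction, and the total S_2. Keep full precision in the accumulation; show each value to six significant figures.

S_2 ≈ 0.598288

The integral term ∫_2^21 1/x^2 dx = 0.452381.
½[f(2) + f(21)] = ½[0.250000 + 0.00226757] = 0.126134.
Integral + boundary = 0.578515.
Order-1 term: 1/12 · (-0.000215959 − (-0.250000)) = 0.0208153.
After k=1: 0.599330.
Order-2 term: −1/720 · (-5.87645e-06 − (-0.750000)) = -0.00104166.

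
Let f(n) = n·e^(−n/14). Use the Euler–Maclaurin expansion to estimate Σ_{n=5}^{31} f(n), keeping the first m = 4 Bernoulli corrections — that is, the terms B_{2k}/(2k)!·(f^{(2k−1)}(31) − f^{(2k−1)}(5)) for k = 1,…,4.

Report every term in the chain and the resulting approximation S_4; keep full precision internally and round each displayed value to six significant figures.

The integral term ∫_5^31 x·e^(−x/14) dx = 117.297.
Boundary: ½(f(5) + f(31)) = ½(3.49836 + 3.38618) = 3.44227.
Running total after boundary: 120.739.
k=1: B_{2}/(2)! × [f^{(1)}(31) − f^{(1)}(5)] = 1/12 × (-0.132638 − 0.449789) = -0.0485356.
Partial sum through k=1: 120.691.
k=2: B_{4}/(4)! × [f^{(3)}(31) − f^{(3)}(5)] = −1/720 × (0.000437881 − 0.00943436) = 1.24951e-05.
Partial sum through k=2: 120.691.
k=3: B_{6}/(6)! × [f^{(5)}(31) − f^{(5)}(5)] = 1/30240 × (7.92086e-06 − 8.45606e-05) = -2.53438e-09.
Partial sum through k=3: 120.691.
k=4: B_{8}/(8)! × [f^{(7)}(31) − f^{(7)}(5)] = −1/1209600 × (6.94267e-08 − 6.17279e-07) = 4.52920e-13.

S_4 ≈ 120.691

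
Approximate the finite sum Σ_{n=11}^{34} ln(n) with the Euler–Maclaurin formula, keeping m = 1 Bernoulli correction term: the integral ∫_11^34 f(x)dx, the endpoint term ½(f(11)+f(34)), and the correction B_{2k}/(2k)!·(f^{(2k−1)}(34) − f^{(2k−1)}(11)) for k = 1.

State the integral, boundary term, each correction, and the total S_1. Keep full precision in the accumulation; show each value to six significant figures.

S_1 ≈ 73.4764

∫_11^34 ln(x) dx evaluates to 70.5194.
Endpoint term: (f(11) + f(34))/2 = (2.39790 + 3.52636)/2 = 2.96213.
Integral + boundary = 73.4815.
Order-1 term: 1/12 · (0.0294118 − 0.0909091) = -0.00512478.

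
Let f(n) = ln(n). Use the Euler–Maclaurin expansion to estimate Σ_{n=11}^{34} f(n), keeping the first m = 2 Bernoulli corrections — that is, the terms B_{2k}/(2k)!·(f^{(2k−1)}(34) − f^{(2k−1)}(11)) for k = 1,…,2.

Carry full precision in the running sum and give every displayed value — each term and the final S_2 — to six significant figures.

S_2 ≈ 73.4764

Integral: ∫_11^34 ln(x) dx = 70.5194.
Endpoint term: (f(11) + f(34))/2 = (2.39790 + 3.52636)/2 = 2.96213.
Running total after boundary: 73.4815.
k=1: B_{2}/(2)! × [f^{(1)}(34) − f^{(1)}(11)] = 1/12 × (0.0294118 − 0.0909091) = -0.00512478.
Partial sum through k=1: 73.4764.
k=2: B_{4}/(4)! × [f^{(3)}(34) − f^{(3)}(11)] = −1/720 × (5.08854e-05 − 0.00150263) = 2.01631e-06.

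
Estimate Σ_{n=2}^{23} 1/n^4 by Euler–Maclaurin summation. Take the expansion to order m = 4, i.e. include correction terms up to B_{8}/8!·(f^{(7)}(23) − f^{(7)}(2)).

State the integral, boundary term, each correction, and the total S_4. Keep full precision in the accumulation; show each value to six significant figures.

S_4 ≈ 0.0821955

The integral term ∫_2^23 1/x^4 dx = 0.0416393.
½[f(2) + f(23)] = ½[0.0625000 + 3.57346e-06] = 0.0312518.
Running total after boundary: 0.0728911.
Correction k=1: B_{2}/2! · (f^{(1)}(23) − f^{(1)}(2)) = 1/12 · (-6.21471e-07 − (-0.125000)) = 0.0104166.
Running total after k=1: 0.0833077.
Correction k=2: B_{4}/4! · (f^{(3)}(23) − f^{(3)}(2)) = −1/720 · (-3.52441e-08 − (-0.937500)) = -0.00130208.
Running total after k=2: 0.0820056.
Correction k=3: B_{6}/6! · (f^{(5)}(23) − f^{(5)}(2)) = 1/30240 · (-3.73094e-09 − (-13.1250)) = 0.000434028.
Running total after k=3: 0.0824396.
Correction k=4: B_{8}/8! · (f^{(7)}(23) − f^{(7)}(2)) = −1/1209600 · (-6.34754e-10 − (-295.312)) = -0.000244141.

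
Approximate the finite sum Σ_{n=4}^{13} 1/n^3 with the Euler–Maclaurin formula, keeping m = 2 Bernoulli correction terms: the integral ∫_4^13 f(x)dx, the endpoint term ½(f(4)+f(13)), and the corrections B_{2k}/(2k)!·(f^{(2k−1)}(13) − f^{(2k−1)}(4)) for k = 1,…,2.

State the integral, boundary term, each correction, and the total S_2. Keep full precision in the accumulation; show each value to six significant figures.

∫_4^13 1/x^3 dx evaluates to 0.0282914.
½[f(4) + f(13)] = ½[0.0156250 + 0.000455166] = 0.00804008.
Integral + boundary = 0.0363315.
k=1: B_{2}/(2)! × [f^{(1)}(13) − f^{(1)}(4)] = 1/12 × (-0.000105038 − (-0.0117188)) = 0.000967809.
Partial sum through k=1: 0.0372993.
k=2: B_{4}/(4)! × [f^{(3)}(13) − f^{(3)}(4)] = −1/720 × (-1.24306e-05 − (-0.0146484)) = -2.03278e-05.

S_2 ≈ 0.0372790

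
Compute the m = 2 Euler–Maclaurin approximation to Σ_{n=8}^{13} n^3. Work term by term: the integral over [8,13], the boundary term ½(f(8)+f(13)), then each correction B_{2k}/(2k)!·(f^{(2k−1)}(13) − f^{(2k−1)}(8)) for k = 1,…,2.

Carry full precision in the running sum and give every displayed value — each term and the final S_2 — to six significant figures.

S_2 ≈ 7497.00

∫_8^13 x^3 dx evaluates to 6116.25.
Endpoint term: (f(8) + f(13))/2 = (512.000 + 2197.00)/2 = 1354.50.
So far: 7470.75.
Correction k=1: B_{2}/2! · (f^{(1)}(13) − f^{(1)}(8)) = 1/12 · (507.000 − 192.000) = 26.2500.
After k=1: 7497.00.
Correction k=2: B_{4}/4! · (f^{(3)}(13) − f^{(3)}(8)) = −1/720 · (6.00000 − 6.00000) = 0.00000.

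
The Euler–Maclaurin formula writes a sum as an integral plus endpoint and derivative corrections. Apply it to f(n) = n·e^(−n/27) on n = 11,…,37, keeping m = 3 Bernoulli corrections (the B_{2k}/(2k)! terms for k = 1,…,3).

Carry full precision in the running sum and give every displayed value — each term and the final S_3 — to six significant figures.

Integral: ∫_11^37 x·e^(−x/27) dx = 243.739.
Boundary: ½(f(11) + f(37)) = ½(7.31910 + 9.39848) = 8.35879.
Integral + boundary = 252.097.
k=1: B_{2}/(2)! × [f^{(1)}(37) − f^{(1)}(11)] = 1/12 × (-0.0940788 − 0.394295) = -0.0406978.
Partial sum through k=1: 252.057.
k=2: B_{4}/(4)! × [f^{(3)}(37) − f^{(3)}(11)] = −1/720 × (0.000567828 − 0.00236631) = 2.49789e-06.
Partial sum through k=2: 252.057.
k=3: B_{6}/(6)! × [f^{(5)}(37) − f^{(5)}(11)] = 1/30240 × (1.73485e-06 − 5.75000e-06) = -1.32776e-10.

S_3 ≈ 252.057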